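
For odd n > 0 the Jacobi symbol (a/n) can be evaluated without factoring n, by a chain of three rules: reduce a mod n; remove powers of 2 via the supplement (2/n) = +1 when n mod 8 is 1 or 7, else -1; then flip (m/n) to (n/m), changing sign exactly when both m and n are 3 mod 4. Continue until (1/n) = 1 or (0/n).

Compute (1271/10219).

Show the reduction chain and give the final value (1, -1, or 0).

flip (1271/10219) -> (10219/1271): both odd, 1271 mod 4 = 3, 10219 mod 4 = 3, so the flip contributes -1; sign now -1
(10219/1271): 10219 mod 1271 = 51, so (10219/1271) = (51/1271)
flip (51/1271) -> (1271/51): both odd, 51 mod 4 = 3, 1271 mod 4 = 3, so the flip contributes -1; sign now +1
(1271/51): 1271 mod 51 = 47, so (1271/51) = (47/51)
flip (47/51) -> (51/47): both odd, 47 mod 4 = 3, 51 mod 4 = 3, so the flip contributes -1; sign now -1
(51/47): 51 mod 47 = 4, so (51/47) = (4/47)
factor out 2^2: 4 = 2^2·1; with 47 mod 8 = 7, (2/47) = +1; sign now -1; continue with (1/47)
reached (1/47) = 1, so the symbol is -1

-1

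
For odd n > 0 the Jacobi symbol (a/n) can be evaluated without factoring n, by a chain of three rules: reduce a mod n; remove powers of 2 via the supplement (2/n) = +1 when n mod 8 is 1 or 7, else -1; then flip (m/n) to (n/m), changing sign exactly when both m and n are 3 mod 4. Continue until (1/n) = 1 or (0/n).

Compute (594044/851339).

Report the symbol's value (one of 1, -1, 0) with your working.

1

factor out 2^2: 594044 = 2^2·148511; with 851339 mod 8 = 3, (2/851339) = -1; sign now +1; continue with (148511/851339)
flip (148511/851339) -> (851339/148511): both odd, 148511 mod 4 = 3, 851339 mod 4 = 3, so the flip contributes -1; sign now -1
(851339/148511): 851339 mod 148511 = 108784, so (851339/148511) = (108784/148511)
factor out 2^4: 108784 = 2^4·6799; with 148511 mod 8 = 7, (2/148511) = +1; sign now -1; continue with (6799/148511)
flip (6799/148511) -> (148511/6799): both odd, 6799 mod 4 = 3, 148511 mod 4 = 3, so the flip contributes -1; sign now +1
(148511/6799): 148511 mod 6799 = 5732, so (148511/6799) = (5732/6799)
factor out 2^2: 5732 = 2^2·1433; with 6799 mod 8 = 7, (2/6799) = +1; sign now +1; continue with (1433/6799)
flip (1433/6799) -> (6799/1433): both odd, 1433 mod 4 = 1, 6799 mod 4 = 3, so the flip contributes +1; sign now +1
(6799/1433): 6799 mod 1433 = 1067, so (6799/1433) = (1067/1433)
flip (1067/1433) -> (1433/1067): both odd, 1067 mod 4 = 3, 1433 mod 4 = 1, so the flip contributes +1; sign now +1
(1433/1067): 1433 mod 1067 = 366, so (1433/1067) = (366/1067)
factor out 2^1: 366 = 2^1·183; with 1067 mod 8 = 3, (2/1067) = -1; sign now -1; continue with (183/1067)
flip (183/1067) -> (1067/183): both odd, 183 mod 4 = 3, 1067 mod 4 = 3, so the flip contributes -1; sign now +1
(1067/183): 1067 mod 183 = 152, so (1067/183) = (152/183)
factor out 2^3: 152 = 2^3·19; with 183 mod 8 = 7, (2/183) = +1; sign now +1; continue with (19/183)
flip (19/183) -> (183/19): both odd, 19 mod 4 = 3, 183 mod 4 = 3, so the flip contributes -1; sign now -1
(183/19): 183 mod 19 = 12, so (183/19) = (12/19)
factor out 2^2: 12 = 2^2·3; with 19 mod 8 = 3, (2/19) = -1; sign now -1; continue with (3/19)
flip (3/19) -> (19/3): both odd, 3 mod 4 = 3, 19 mod 4 = 3, so the flip contributes -1; sign now +1
(19/3): 19 mod 3 = 1, so (19/3) = (1/3)
reached (1/3) = 1, so the symbol is +1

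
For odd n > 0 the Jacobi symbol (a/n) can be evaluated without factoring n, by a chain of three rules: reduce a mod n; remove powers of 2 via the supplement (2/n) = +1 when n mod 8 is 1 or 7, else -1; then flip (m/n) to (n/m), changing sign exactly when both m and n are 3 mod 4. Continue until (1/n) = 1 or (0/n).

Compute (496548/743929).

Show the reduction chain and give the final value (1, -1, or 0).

1

factor out 2^2: 496548 = 2^2·124137; with 743929 mod 8 = 1, (2/743929) = +1; sign now +1; continue with (124137/743929)
flip (124137/743929) -> (743929/124137): both odd, 124137 mod 4 = 1, 743929 mod 4 = 1, so the flip contributes +1; sign now +1
(743929/124137): 743929 mod 124137 = 123244, so (743929/124137) = (123244/124137)
factor out 2^2: 123244 = 2^2·30811; with 124137 mod 8 = 1, (2/124137) = +1; sign now +1; continue with (30811/124137)
flip (30811/124137) -> (124137/30811): both odd, 30811 mod 4 = 3, 124137 mod 4 = 1, so the flip contributes +1; sign now +1
(124137/30811): 124137 mod 30811 = 893, so (124137/30811) = (893/30811)
flip (893/30811) -> (30811/893): both odd, 893 mod 4 = 1, 30811 mod 4 = 3, so the flip contributes +1; sign now +1
(30811/893): 30811 mod 893 = 449, so (30811/893) = (449/893)
flip (449/893) -> (893/449): both odd, 449 mod 4 = 1, 893 mod 4 = 1, so the flip contributes +1; sign now +1
(893/449): 893 mod 449 = 444, so (893/449) = (444/449)
factor out 2^2: 444 = 2^2·111; with 449 mod 8 = 1, (2/449) = +1; sign now +1; continue with (111/449)
flip (111/449) -> (449/111): both odd, 111 mod 4 = 3, 449 mod 4 = 1, so the flip contributes +1; sign now +1
(449/111): 449 mod 111 = 5, so (449/111) = (5/111)
flip (5/111) -> (111/5): both odd, 5 mod 4 = 1, 111 mod 4 = 3, so the flip contributes +1; sign now +1
(111/5): 111 mod 5 = 1, so (111/5) = (1/5)
reached (1/5) = 1, so the symbol is +1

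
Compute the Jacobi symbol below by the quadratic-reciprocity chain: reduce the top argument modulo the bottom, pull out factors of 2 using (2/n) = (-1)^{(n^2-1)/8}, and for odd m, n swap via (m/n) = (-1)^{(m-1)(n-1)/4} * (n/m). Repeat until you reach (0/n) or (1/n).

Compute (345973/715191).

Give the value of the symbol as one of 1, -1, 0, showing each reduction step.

1

reciprocity: (345973/715191) = +1·(715191/345973) since 345973 mod 4 = 1, 715191 mod 4 = 3; sign now +1
(715191/345973) = (23245/345973)   [reduce mod 345973]
reciprocity: (23245/345973) = +1·(345973/23245) since 23245 mod 4 = 1, 345973 mod 4 = 1; sign now +1
(345973/23245) = (20543/23245)   [reduce mod 23245]
reciprocity: (20543/23245) = +1·(23245/20543) since 20543 mod 4 = 3, 23245 mod 4 = 1; sign now +1
(23245/20543) = (2702/20543)   [reduce mod 20543]
2702 = 2^1·1351; (2/20543) = +1 since 20543 mod 8 = 7, so (2702/20543) = (+1)^1·(1351/20543); sign now +1
reciprocity: (1351/20543) = -1·(20543/1351) since 1351 mod 4 = 3, 20543 mod 4 = 3; sign now -1
(20543/1351) = (278/1351)   [reduce mod 1351]
278 = 2^1·139; (2/1351) = +1 since 1351 mod 8 = 7, so (278/1351) = (+1)^1·(139/1351); sign now -1
reciprocity: (139/1351) = -1·(1351/139) since 139 mod 4 = 3, 1351 mod 4 = 3; sign now +1
(1351/139) = (100/139)   [reduce mod 139]
100 = 2^2·25; (2/139) = -1 since 139 mod 8 = 3, so (100/139) = (-1)^2·(25/139); sign now +1
reciprocity: (25/139) = +1·(139/25) since 25 mod 4 = 1, 139 mod 4 = 3; sign now +1
(139/25) = (14/25)   [reduce mod 25]
14 = 2^1·7; (2/25) = +1 since 25 mod 8 = 1, so (14/25) = (+1)^1·(7/25); sign now +1
reciprocity: (7/25) = +1·(25/7) since 7 mod 4 = 3, 25 mod 4 = 1; sign now +1
(25/7) = (4/7)   [reduce mod 7]
4 = 2^2·1; (2/7) = +1 since 7 mod 8 = 7, so (4/7) = (+1)^2·(1/7); sign now +1
(1/7) = 1; final value = sign = +1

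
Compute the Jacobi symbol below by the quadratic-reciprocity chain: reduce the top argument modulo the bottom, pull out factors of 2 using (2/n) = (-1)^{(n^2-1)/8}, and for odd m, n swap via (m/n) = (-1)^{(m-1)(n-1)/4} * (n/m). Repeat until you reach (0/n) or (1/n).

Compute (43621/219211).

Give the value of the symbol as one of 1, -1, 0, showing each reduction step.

-1

flip (43621/219211) -> (219211/43621): both odd, 43621 mod 4 = 1, 219211 mod 4 = 3, so the flip contributes +1; sign now +1
(219211/43621): 219211 mod 43621 = 1106, so (219211/43621) = (1106/43621)
factor out 2^1: 1106 = 2^1·553; with 43621 mod 8 = 5, (2/43621) = -1; sign now -1; continue with (553/43621)
flip (553/43621) -> (43621/553): both odd, 553 mod 4 = 1, 43621 mod 4 = 1, so the flip contributes +1; sign now -1
(43621/553): 43621 mod 553 = 487, so (43621/553) = (487/553)
flip (487/553) -> (553/487): both odd, 487 mod 4 = 3, 553 mod 4 = 1, so the flip contributes +1; sign now -1
(553/487): 553 mod 487 = 66, so (553/487) = (66/487)
factor out 2^1: 66 = 2^1·33; with 487 mod 8 = 7, (2/487) = +1; sign now -1; continue with (33/487)
flip (33/487) -> (487/33): both odd, 33 mod 4 = 1, 487 mod 4 = 3, so the flip contributes +1; sign now -1
(487/33): 487 mod 33 = 25, so (487/33) = (25/33)
flip (25/33) -> (33/25): both odd, 25 mod 4 = 1, 33 mod 4 = 1, so the flip contributes +1; sign now -1
(33/25): 33 mod 25 = 8, so (33/25) = (8/25)
factor out 2^3: 8 = 2^3·1; with 25 mod 8 = 1, (2/25) = +1; sign now -1; continue with (1/25)
reached (1/25) = 1, so the symbol is -1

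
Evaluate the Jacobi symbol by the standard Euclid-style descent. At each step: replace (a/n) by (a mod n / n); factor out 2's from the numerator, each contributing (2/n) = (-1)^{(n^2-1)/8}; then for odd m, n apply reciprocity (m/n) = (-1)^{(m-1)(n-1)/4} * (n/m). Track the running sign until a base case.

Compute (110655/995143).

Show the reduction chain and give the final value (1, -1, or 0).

reciprocity: (110655/995143) = -1·(995143/110655) since 110655 mod 4 = 3, 995143 mod 4 = 3; sign now -1
(995143/110655) = (109903/110655)   [reduce mod 110655]
reciprocity: (109903/110655) = -1·(110655/109903) since 109903 mod 4 = 3, 110655 mod 4 = 3; sign now +1
(110655/109903) = (752/109903)   [reduce mod 109903]
752 = 2^4·47; (2/109903) = +1 since 109903 mod 8 = 7, so (752/109903) = (+1)^4·(47/109903); sign now +1
reciprocity: (47/109903) = -1·(109903/47) since 47 mod 4 = 3, 109903 mod 4 = 3; sign now -1
(109903/47) = (17/47)   [reduce mod 47]
reciprocity: (17/47) = +1·(47/17) since 17 mod 4 = 1, 47 mod 4 = 3; sign now -1
(47/17) = (13/17)   [reduce mod 17]
reciprocity: (13/17) = +1·(17/13) since 13 mod 4 = 1, 17 mod 4 = 1; sign now -1
(17/13) = (4/13)   [reduce mod 13]
4 = 2^2·1; (2/13) = -1 since 13 mod 8 = 5, so (4/13) = (-1)^2·(1/13); sign now -1
(1/13) = 1; final value = sign = -1

-1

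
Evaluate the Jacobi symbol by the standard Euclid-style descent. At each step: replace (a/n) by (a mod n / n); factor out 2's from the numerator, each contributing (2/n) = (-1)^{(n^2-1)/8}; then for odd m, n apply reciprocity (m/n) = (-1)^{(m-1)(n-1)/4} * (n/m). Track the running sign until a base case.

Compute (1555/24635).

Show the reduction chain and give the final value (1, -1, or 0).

reciprocity: (1555/24635) = -1·(24635/1555) since 1555 mod 4 = 3, 24635 mod 4 = 3; sign now -1
(24635/1555) = (1310/1555)   [reduce mod 1555]
1310 = 2^1·655; (2/1555) = -1 since 1555 mod 8 = 3, so (1310/1555) = (-1)^1·(655/1555); sign now +1
reciprocity: (655/1555) = -1·(1555/655) since 655 mod 4 = 3, 1555 mod 4 = 3; sign now -1
(1555/655) = (245/655)   [reduce mod 655]
reciprocity: (245/655) = +1·(655/245) since 245 mod 4 = 1, 655 mod 4 = 3; sign now -1
(655/245) = (165/245)   [reduce mod 245]
reciprocity: (165/245) = +1·(245/165) since 165 mod 4 = 1, 245 mod 4 = 1; sign now -1
(245/165) = (80/165)   [reduce mod 165]
80 = 2^4·5; (2/165) = -1 since 165 mod 8 = 5, so (80/165) = (-1)^4·(5/165); sign now -1
reciprocity: (5/165) = +1·(165/5) since 5 mod 4 = 1, 165 mod 4 = 1; sign now -1
(165/5) = (0/5)   [reduce mod 5]
(0/5) = 0   [gcd(a, n) > 1]; final value = 0

0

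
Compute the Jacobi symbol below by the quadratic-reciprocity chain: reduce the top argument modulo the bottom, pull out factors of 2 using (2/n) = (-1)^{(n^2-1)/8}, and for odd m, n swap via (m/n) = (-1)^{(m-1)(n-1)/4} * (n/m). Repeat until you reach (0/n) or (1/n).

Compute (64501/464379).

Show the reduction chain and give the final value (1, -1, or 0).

1

reciprocity: (64501/464379) = +1·(464379/64501) since 64501 mod 4 = 1, 464379 mod 4 = 3; sign now +1
(464379/64501) = (12872/64501)   [reduce mod 64501]
12872 = 2^3·1609; (2/64501) = -1 since 64501 mod 8 = 5, so (12872/64501) = (-1)^3·(1609/64501); sign now -1
reciprocity: (1609/64501) = +1·(64501/1609) since 1609 mod 4 = 1, 64501 mod 4 = 1; sign now -1
(64501/1609) = (141/1609)   [reduce mod 1609]
reciprocity: (141/1609) = +1·(1609/141) since 141 mod 4 = 1, 1609 mod 4 = 1; sign now -1
(1609/141) = (58/141)   [reduce mod 141]
58 = 2^1·29; (2/141) = -1 since 141 mod 8 = 5, so (58/141) = (-1)^1·(29/141); sign now +1
reciprocity: (29/141) = +1·(141/29) since 29 mod 4 = 1, 141 mod 4 = 1; sign now +1
(141/29) = (25/29)   [reduce mod 29]
reciprocity: (25/29) = +1·(29/25) since 25 mod 4 = 1, 29 mod 4 = 1; sign now +1
(29/25) = (4/25)   [reduce mod 25]
4 = 2^2·1; (2/25) = +1 since 25 mod 8 = 1, so (4/25) = (+1)^2·(1/25); sign now +1
(1/25) = 1; final value = sign = +1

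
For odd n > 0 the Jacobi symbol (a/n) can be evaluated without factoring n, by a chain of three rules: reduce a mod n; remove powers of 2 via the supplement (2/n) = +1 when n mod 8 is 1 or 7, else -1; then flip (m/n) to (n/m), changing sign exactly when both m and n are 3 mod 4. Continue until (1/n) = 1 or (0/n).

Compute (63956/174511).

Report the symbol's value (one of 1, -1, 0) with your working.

1

factor out 2^2: 63956 = 2^2·15989; with 174511 mod 8 = 7, (2/174511) = +1; sign now +1; continue with (15989/174511)
flip (15989/174511) -> (174511/15989): both odd, 15989 mod 4 = 1, 174511 mod 4 = 3, so the flip contributes +1; sign now +1
(174511/15989): 174511 mod 15989 = 14621, so (174511/15989) = (14621/15989)
flip (14621/15989) -> (15989/14621): both odd, 14621 mod 4 = 1, 15989 mod 4 = 1, so the flip contributes +1; sign now +1
(15989/14621): 15989 mod 14621 = 1368, so (15989/14621) = (1368/14621)
factor out 2^3: 1368 = 2^3·171; with 14621 mod 8 = 5, (2/14621) = -1; sign now -1; continue with (171/14621)
flip (171/14621) -> (14621/171): both odd, 171 mod 4 = 3, 14621 mod 4 = 1, so the flip contributes +1; sign now -1
(14621/171): 14621 mod 171 = 86, so (14621/171) = (86/171)
factor out 2^1: 86 = 2^1·43; with 171 mod 8 = 3, (2/171) = -1; sign now +1; continue with (43/171)
flip (43/171) -> (171/43): both odd, 43 mod 4 = 3, 171 mod 4 = 3, so the flip contributes -1; sign now -1
(171/43): 171 mod 43 = 42, so (171/43) = (42/43)
factor out 2^1: 42 = 2^1·21; with 43 mod 8 = 3, (2/43) = -1; sign now +1; continue with (21/43)
flip (21/43) -> (43/21): both odd, 21 mod 4 = 1, 43 mod 4 = 3, so the flip contributes +1; sign now +1
(43/21): 43 mod 21 = 1, so (43/21) = (1/21)
reached (1/21) = 1, so the symbol is +1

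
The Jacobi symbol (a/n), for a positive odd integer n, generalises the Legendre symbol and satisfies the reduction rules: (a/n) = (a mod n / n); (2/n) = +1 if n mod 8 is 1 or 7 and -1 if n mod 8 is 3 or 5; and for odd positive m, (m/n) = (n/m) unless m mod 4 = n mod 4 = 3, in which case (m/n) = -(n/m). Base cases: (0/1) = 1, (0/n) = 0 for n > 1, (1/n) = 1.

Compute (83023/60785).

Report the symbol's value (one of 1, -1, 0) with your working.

(83023/60785) = (22238/60785)   [reduce mod 60785]
22238 = 2^1·11119; (2/60785) = +1 since 60785 mod 8 = 1, so (22238/60785) = (+1)^1·(11119/60785); sign now +1
reciprocity: (11119/60785) = +1·(60785/11119) since 11119 mod 4 = 3, 60785 mod 4 = 1; sign now +1
(60785/11119) = (5190/11119)   [reduce mod 11119]
5190 = 2^1·2595; (2/11119) = +1 since 11119 mod 8 = 7, so (5190/11119) = (+1)^1·(2595/11119); sign now +1
reciprocity: (2595/11119) = -1·(11119/2595) since 2595 mod 4 = 3, 11119 mod 4 = 3; sign now -1
(11119/2595) = (739/2595)   [reduce mod 2595]
reciprocity: (739/2595) = -1·(2595/739) since 739 mod 4 = 3, 2595 mod 4 = 3; sign now +1
(2595/739) = (378/739)   [reduce mod 739]
378 = 2^1·189; (2/739) = -1 since 739 mod 8 = 3, so (378/739) = (-1)^1·(189/739); sign now -1
reciprocity: (189/739) = +1·(739/189) since 189 mod 4 = 1, 739 mod 4 = 3; sign now -1
(739/189) = (172/189)   [reduce mod 189]
172 = 2^2·43; (2/189) = -1 since 189 mod 8 = 5, so (172/189) = (-1)^2·(43/189); sign now -1
reciprocity: (43/189) = +1·(189/43) since 43 mod 4 = 3, 189 mod 4 = 1; sign now -1
(189/43) = (17/43)   [reduce mod 43]
reciprocity: (17/43) = +1·(43/17) since 17 mod 4 = 1, 43 mod 4 = 3; sign now -1
(43/17) = (9/17)   [reduce mod 17]
reciprocity: (9/17) = +1·(17/9) since 9 mod 4 = 1, 17 mod 4 = 1; sign now -1
(17/9) = (8/9)   [reduce mod 9]
8 = 2^3·1; (2/9) = +1 since 9 mod 8 = 1, so (8/9) = (+1)^3·(1/9); sign now -1
(1/9) = 1; final value = sign = -1

-1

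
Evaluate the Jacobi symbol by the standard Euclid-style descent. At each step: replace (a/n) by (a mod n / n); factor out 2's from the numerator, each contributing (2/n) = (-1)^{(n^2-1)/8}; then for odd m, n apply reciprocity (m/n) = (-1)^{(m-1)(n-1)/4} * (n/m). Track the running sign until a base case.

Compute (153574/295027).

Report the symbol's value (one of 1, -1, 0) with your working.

0

factor out 2^1: 153574 = 2^1·76787; with 295027 mod 8 = 3, (2/295027) = -1; sign now -1; continue with (76787/295027)
flip (76787/295027) -> (295027/76787): both odd, 76787 mod 4 = 3, 295027 mod 4 = 3, so the flip contributes -1; sign now +1
(295027/76787): 295027 mod 76787 = 64666, so (295027/76787) = (64666/76787)
factor out 2^1: 64666 = 2^1·32333; with 76787 mod 8 = 3, (2/76787) = -1; sign now -1; continue with (32333/76787)
flip (32333/76787) -> (76787/32333): both odd, 32333 mod 4 = 1, 76787 mod 4 = 3, so the flip contributes +1; sign now -1
(76787/32333): 76787 mod 32333 = 12121, so (76787/32333) = (12121/32333)
flip (12121/32333) -> (32333/12121): both odd, 12121 mod 4 = 1, 32333 mod 4 = 1, so the flip contributes +1; sign now -1
(32333/12121): 32333 mod 12121 = 8091, so (32333/12121) = (8091/12121)
flip (8091/12121) -> (12121/8091): both odd, 8091 mod 4 = 3, 12121 mod 4 = 1, so the flip contributes +1; sign now -1
(12121/8091): 12121 mod 8091 = 4030, so (12121/8091) = (4030/8091)
factor out 2^1: 4030 = 2^1·2015; with 8091 mod 8 = 3, (2/8091) = -1; sign now +1; continue with (2015/8091)
flip (2015/8091) -> (8091/2015): both odd, 2015 mod 4 = 3, 8091 mod 4 = 3, so the flip contributes -1; sign now -1
(8091/2015): 8091 mod 2015 = 31, so (8091/2015) = (31/2015)
flip (31/2015) -> (2015/31): both odd, 31 mod 4 = 3, 2015 mod 4 = 3, so the flip contributes -1; sign now +1
(2015/31): 2015 mod 31 = 0, so (2015/31) = (0/31)
reached (0/31); gcd(a, n) > 1, so (0/31) = 0 and the symbol is 0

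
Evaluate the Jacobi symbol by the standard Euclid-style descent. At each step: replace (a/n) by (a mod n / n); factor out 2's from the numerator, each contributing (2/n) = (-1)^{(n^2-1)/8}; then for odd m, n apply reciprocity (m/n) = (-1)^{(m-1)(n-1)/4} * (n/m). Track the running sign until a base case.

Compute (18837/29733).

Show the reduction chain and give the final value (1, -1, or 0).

flip (18837/29733) -> (29733/18837): both odd, 18837 mod 4 = 1, 29733 mod 4 = 1, so the flip contributes +1; sign now +1
(29733/18837): 29733 mod 18837 = 10896, so (29733/18837) = (10896/18837)
factor out 2^4: 10896 = 2^4·681; with 18837 mod 8 = 5, (2/18837) = -1; sign now +1; continue with (681/18837)
flip (681/18837) -> (18837/681): both odd, 681 mod 4 = 1, 18837 mod 4 = 1, so the flip contributes +1; sign now +1
(18837/681): 18837 mod 681 = 450, so (18837/681) = (450/681)
factor out 2^1: 450 = 2^1·225; with 681 mod 8 = 1, (2/681) = +1; sign now +1; continue with (225/681)
flip (225/681) -> (681/225): both odd, 225 mod 4 = 1, 681 mod 4 = 1, so the flip contributes +1; sign now +1
(681/225): 681 mod 225 = 6, so (681/225) = (6/225)
factor out 2^1: 6 = 2^1·3; with 225 mod 8 = 1, (2/225) = +1; sign now +1; continue with (3/225)
flip (3/225) -> (225/3): both odd, 3 mod 4 = 3, 225 mod 4 = 1, so the flip contributes +1; sign now +1
(225/3): 225 mod 3 = 0, so (225/3) = (0/3)
reached (0/3); gcd(a, n) > 1, so (0/3) = 0 and the symbol is 0

0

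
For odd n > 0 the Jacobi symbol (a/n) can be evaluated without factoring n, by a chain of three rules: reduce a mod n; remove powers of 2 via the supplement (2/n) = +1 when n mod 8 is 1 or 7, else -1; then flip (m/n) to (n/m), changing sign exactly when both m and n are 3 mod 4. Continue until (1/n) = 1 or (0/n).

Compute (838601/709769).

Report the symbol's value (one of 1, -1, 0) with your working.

(838601/709769): 838601 mod 709769 = 128832, so (838601/709769) = (128832/709769)
factor out 2^6: 128832 = 2^6·2013; with 709769 mod 8 = 1, (2/709769) = +1; sign now +1; continue with (2013/709769)
flip (2013/709769) -> (709769/2013): both odd, 2013 mod 4 = 1, 709769 mod 4 = 1, so the flip contributes +1; sign now +1
(709769/2013): 709769 mod 2013 = 1193, so (709769/2013) = (1193/2013)
flip (1193/2013) -> (2013/1193): both odd, 1193 mod 4 = 1, 2013 mod 4 = 1, so the flip contributes +1; sign now +1
(2013/1193): 2013 mod 1193 = 820, so (2013/1193) = (820/1193)
factor out 2^2: 820 = 2^2·205; with 1193 mod 8 = 1, (2/1193) = +1; sign now +1; continue with (205/1193)
flip (205/1193) -> (1193/205): both odd, 205 mod 4 = 1, 1193 mod 4 = 1, so the flip contributes +1; sign now +1
(1193/205): 1193 mod 205 = 168, so (1193/205) = (168/205)
factor out 2^3: 168 = 2^3·21; with 205 mod 8 = 5, (2/205) = -1; sign now -1; continue with (21/205)
flip (21/205) -> (205/21): both odd, 21 mod 4 = 1, 205 mod 4 = 1, so the flip contributes +1; sign now -1
(205/21): 205 mod 21 = 16, so (205/21) = (16/21)
factor out 2^4: 16 = 2^4·1; with 21 mod 8 = 5, (2/21) = -1; sign now -1; continue with (1/21)
reached (1/21) = 1, so the symbol is -1

-1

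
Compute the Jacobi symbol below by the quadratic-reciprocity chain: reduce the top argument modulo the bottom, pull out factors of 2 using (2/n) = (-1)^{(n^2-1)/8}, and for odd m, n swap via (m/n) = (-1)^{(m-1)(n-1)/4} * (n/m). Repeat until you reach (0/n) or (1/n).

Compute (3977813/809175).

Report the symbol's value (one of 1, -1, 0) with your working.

(3977813/809175): 3977813 mod 809175 = 741113, so (3977813/809175) = (741113/809175)
flip (741113/809175) -> (809175/741113): both odd, 741113 mod 4 = 1, 809175 mod 4 = 3, so the flip contributes +1; sign now +1
(809175/741113): 809175 mod 741113 = 68062, so (809175/741113) = (68062/741113)
factor out 2^1: 68062 = 2^1·34031; with 741113 mod 8 = 1, (2/741113) = +1; sign now +1; continue with (34031/741113)
flip (34031/741113) -> (741113/34031): both odd, 34031 mod 4 = 3, 741113 mod 4 = 1, so the flip contributes +1; sign now +1
(741113/34031): 741113 mod 34031 = 26462, so (741113/34031) = (26462/34031)
factor out 2^1: 26462 = 2^1·13231; with 34031 mod 8 = 7, (2/34031) = +1; sign now +1; continue with (13231/34031)
flip (13231/34031) -> (34031/13231): both odd, 13231 mod 4 = 3, 34031 mod 4 = 3, so the flip contributes -1; sign now -1
(34031/13231): 34031 mod 13231 = 7569, so (34031/13231) = (7569/13231)
flip (7569/13231) -> (13231/7569): both odd, 7569 mod 4 = 1, 13231 mod 4 = 3, so the flip contributes +1; sign now -1
(13231/7569): 13231 mod 7569 = 5662, so (13231/7569) = (5662/7569)
factor out 2^1: 5662 = 2^1·2831; with 7569 mod 8 = 1, (2/7569) = +1; sign now -1; continue with (2831/7569)
flip (2831/7569) -> (7569/2831): both odd, 2831 mod 4 = 3, 7569 mod 4 = 1, so the flip contributes +1; sign now -1
(7569/2831): 7569 mod 2831 = 1907, so (7569/2831) = (1907/2831)
flip (1907/2831) -> (2831/1907): both odd, 1907 mod 4 = 3, 2831 mod 4 = 3, so the flip contributes -1; sign now +1
(2831/1907): 2831 mod 1907 = 924, so (2831/1907) = (924/1907)
factor out 2^2: 924 = 2^2·231; with 1907 mod 8 = 3, (2/1907) = -1; sign now +1; continue with (231/1907)
flip (231/1907) -> (1907/231): both odd, 231 mod 4 = 3, 1907 mod 4 = 3, so the flip contributes -1; sign now -1
(1907/231): 1907 mod 231 = 59, so (1907/231) = (59/231)
flip (59/231) -> (231/59): both odd, 59 mod 4 = 3, 231 mod 4 = 3, so the flip contributes -1; sign now +1
(231/59): 231 mod 59 = 54, so (231/59) = (54/59)
factor out 2^1: 54 = 2^1·27; with 59 mod 8 = 3, (2/59) = -1; sign now -1; continue with (27/59)
flip (27/59) -> (59/27): both odd, 27 mod 4 = 3, 59 mod 4 = 3, so the flip contributes -1; sign now +1
(59/27): 59 mod 27 = 5, so (59/27) = (5/27)
flip (5/27) -> (27/5): both odd, 5 mod 4 = 1, 27 mod 4 = 3, so the flip contributes +1; sign now +1
(27/5): 27 mod 5 = 2, so (27/5) = (2/5)
factor out 2^1: 2 = 2^1·1; with 5 mod 8 = 5, (2/5) = -1; sign now -1; continue with (1/5)
reached (1/5) = 1, so the symbol is -1

-1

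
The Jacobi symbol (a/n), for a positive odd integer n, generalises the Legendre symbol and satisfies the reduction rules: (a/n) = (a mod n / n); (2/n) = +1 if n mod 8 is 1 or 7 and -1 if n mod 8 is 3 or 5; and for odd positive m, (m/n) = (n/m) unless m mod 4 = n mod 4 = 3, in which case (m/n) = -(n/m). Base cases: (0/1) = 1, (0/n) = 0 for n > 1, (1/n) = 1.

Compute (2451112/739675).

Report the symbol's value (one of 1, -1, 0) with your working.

(2451112/739675) = (232087/739675)   [reduce mod 739675]
reciprocity: (232087/739675) = -1·(739675/232087) since 232087 mod 4 = 3, 739675 mod 4 = 3; sign now -1
(739675/232087) = (43414/232087)   [reduce mod 232087]
43414 = 2^1·21707; (2/232087) = +1 since 232087 mod 8 = 7, so (43414/232087) = (+1)^1·(21707/232087); sign now -1
reciprocity: (21707/232087) = -1·(232087/21707) since 21707 mod 4 = 3, 232087 mod 4 = 3; sign now +1
(232087/21707) = (15017/21707)   [reduce mod 21707]
reciprocity: (15017/21707) = +1·(21707/15017) since 15017 mod 4 = 1, 21707 mod 4 = 3; sign now +1
(21707/15017) = (6690/15017)   [reduce mod 15017]
6690 = 2^1·3345; (2/15017) = +1 since 15017 mod 8 = 1, so (6690/15017) = (+1)^1·(3345/15017); sign now +1
reciprocity: (3345/15017) = +1·(15017/3345) since 3345 mod 4 = 1, 15017 mod 4 = 1; sign now +1
(15017/3345) = (1637/3345)   [reduce mod 3345]
reciprocity: (1637/3345) = +1·(3345/1637) since 1637 mod 4 = 1, 3345 mod 4 = 1; sign now +1
(3345/1637) = (71/1637)   [reduce mod 1637]
reciprocity: (71/1637) = +1·(1637/71) since 71 mod 4 = 3, 1637 mod 4 = 1; sign now +1
(1637/71) = (4/71)   [reduce mod 71]
4 = 2^2·1; (2/71) = +1 since 71 mod 8 = 7, so (4/71) = (+1)^2·(1/71); sign now +1
(1/71) = 1; final value = sign = +1

1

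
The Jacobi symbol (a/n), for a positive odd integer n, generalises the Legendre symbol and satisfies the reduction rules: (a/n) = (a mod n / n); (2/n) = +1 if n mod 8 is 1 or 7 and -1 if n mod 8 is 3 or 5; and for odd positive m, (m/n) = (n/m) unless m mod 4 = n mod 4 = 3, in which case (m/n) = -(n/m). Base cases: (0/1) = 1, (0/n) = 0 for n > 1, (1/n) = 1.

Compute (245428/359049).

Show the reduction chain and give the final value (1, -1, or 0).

-1

245428 = 2^2·61357; (2/359049) = +1 since 359049 mod 8 = 1, so (245428/359049) = (+1)^2·(61357/359049); sign now +1
reciprocity: (61357/359049) = +1·(359049/61357) since 61357 mod 4 = 1, 359049 mod 4 = 1; sign now +1
(359049/61357) = (52264/61357)   [reduce mod 61357]
52264 = 2^3·6533; (2/61357) = -1 since 61357 mod 8 = 5, so (52264/61357) = (-1)^3·(6533/61357); sign now -1
reciprocity: (6533/61357) = +1·(61357/6533) since 6533 mod 4 = 1, 61357 mod 4 = 1; sign now -1
(61357/6533) = (2560/6533)   [reduce mod 6533]
2560 = 2^9·5; (2/6533) = -1 since 6533 mod 8 = 5, so (2560/6533) = (-1)^9·(5/6533); sign now +1
reciprocity: (5/6533) = +1·(6533/5) since 5 mod 4 = 1, 6533 mod 4 = 1; sign now +1
(6533/5) = (3/5)   [reduce mod 5]
reciprocity: (3/5) = +1·(5/3) since 3 mod 4 = 3, 5 mod 4 = 1; sign now +1
(5/3) = (2/3)   [reduce mod 3]
2 = 2^1·1; (2/3) = -1 since 3 mod 8 = 3, so (2/3) = (-1)^1·(1/3); sign now -1
(1/3) = 1; final value = sign = -1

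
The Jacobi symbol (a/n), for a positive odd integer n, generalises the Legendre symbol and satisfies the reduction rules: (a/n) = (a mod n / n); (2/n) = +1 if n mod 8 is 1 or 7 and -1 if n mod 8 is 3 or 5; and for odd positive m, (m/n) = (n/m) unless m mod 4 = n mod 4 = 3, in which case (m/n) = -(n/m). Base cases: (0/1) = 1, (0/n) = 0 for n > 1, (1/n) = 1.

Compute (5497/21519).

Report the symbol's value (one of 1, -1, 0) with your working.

reciprocity: (5497/21519) = +1·(21519/5497) since 5497 mod 4 = 1, 21519 mod 4 = 3; sign now +1
(21519/5497) = (5028/5497)   [reduce mod 5497]
5028 = 2^2·1257; (2/5497) = +1 since 5497 mod 8 = 1, so (5028/5497) = (+1)^2·(1257/5497); sign now +1
reciprocity: (1257/5497) = +1·(5497/1257) since 1257 mod 4 = 1, 5497 mod 4 = 1; sign now +1
(5497/1257) = (469/1257)   [reduce mod 1257]
reciprocity: (469/1257) = +1·(1257/469) since 469 mod 4 = 1, 1257 mod 4 = 1; sign now +1
(1257/469) = (319/469)   [reduce mod 469]
reciprocity: (319/469) = +1·(469/319) since 319 mod 4 = 3, 469 mod 4 = 1; sign now +1
(469/319) = (150/319)   [reduce mod 319]
150 = 2^1·75; (2/319) = +1 since 319 mod 8 = 7, so (150/319) = (+1)^1·(75/319); sign now +1
reciprocity: (75/319) = -1·(319/75) since 75 mod 4 = 3, 319 mod 4 = 3; sign now -1
(319/75) = (19/75)   [reduce mod 75]
reciprocity: (19/75) = -1·(75/19) since 19 mod 4 = 3, 75 mod 4 = 3; sign now +1
(75/19) = (18/19)   [reduce mod 19]
18 = 2^1·9; (2/19) = -1 since 19 mod 8 = 3, so (18/19) = (-1)^1·(9/19); sign now -1
reciprocity: (9/19) = +1·(19/9) since 9 mod 4 = 1, 19 mod 4 = 3; sign now -1
(19/9) = (1/9)   [reduce mod 9]
(1/9) = 1; final value = sign = -1

-1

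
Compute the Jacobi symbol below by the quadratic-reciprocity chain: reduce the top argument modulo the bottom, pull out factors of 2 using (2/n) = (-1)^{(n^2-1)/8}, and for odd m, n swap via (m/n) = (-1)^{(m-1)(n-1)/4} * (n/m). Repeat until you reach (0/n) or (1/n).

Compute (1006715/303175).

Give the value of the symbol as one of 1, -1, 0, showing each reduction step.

0

(1006715/303175) = (97190/303175)   [reduce mod 303175]
97190 = 2^1·48595; (2/303175) = +1 since 303175 mod 8 = 7, so (97190/303175) = (+1)^1·(48595/303175); sign now +1
reciprocity: (48595/303175) = -1·(303175/48595) since 48595 mod 4 = 3, 303175 mod 4 = 3; sign now -1
(303175/48595) = (11605/48595)   [reduce mod 48595]
reciprocity: (11605/48595) = +1·(48595/11605) since 11605 mod 4 = 1, 48595 mod 4 = 3; sign now -1
(48595/11605) = (2175/11605)   [reduce mod 11605]
reciprocity: (2175/11605) = +1·(11605/2175) since 2175 mod 4 = 3, 11605 mod 4 = 1; sign now -1
(11605/2175) = (730/2175)   [reduce mod 2175]
730 = 2^1·365; (2/2175) = +1 since 2175 mod 8 = 7, so (730/2175) = (+1)^1·(365/2175); sign now -1
reciprocity: (365/2175) = +1·(2175/365) since 365 mod 4 = 1, 2175 mod 4 = 3; sign now -1
(2175/365) = (350/365)   [reduce mod 365]
350 = 2^1·175; (2/365) = -1 since 365 mod 8 = 5, so (350/365) = (-1)^1·(175/365); sign now +1
reciprocity: (175/365) = +1·(365/175) since 175 mod 4 = 3, 365 mod 4 = 1; sign now +1
(365/175) = (15/175)   [reduce mod 175]
reciprocity: (15/175) = -1·(175/15) since 15 mod 4 = 3, 175 mod 4 = 3; sign now -1
(175/15) = (10/15)   [reduce mod 15]
10 = 2^1·5; (2/15) = +1 since 15 mod 8 = 7, so (10/15) = (+1)^1·(5/15); sign now -1
reciprocity: (5/15) = +1·(15/5) since 5 mod 4 = 1, 15 mod 4 = 3; sign now -1
(15/5) = (0/5)   [reduce mod 5]
(0/5) = 0   [gcd(a, n) > 1]; final value = 0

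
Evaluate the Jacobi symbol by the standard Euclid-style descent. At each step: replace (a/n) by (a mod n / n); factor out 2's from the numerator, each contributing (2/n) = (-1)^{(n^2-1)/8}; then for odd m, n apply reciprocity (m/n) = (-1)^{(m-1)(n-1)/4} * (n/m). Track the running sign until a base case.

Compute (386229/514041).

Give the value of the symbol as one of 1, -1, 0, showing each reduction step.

flip (386229/514041) -> (514041/386229): both odd, 386229 mod 4 = 1, 514041 mod 4 = 1, so the flip contributes +1; sign now +1
(514041/386229): 514041 mod 386229 = 127812, so (514041/386229) = (127812/386229)
factor out 2^2: 127812 = 2^2·31953; with 386229 mod 8 = 5, (2/386229) = -1; sign now +1; continue with (31953/386229)
flip (31953/386229) -> (386229/31953): both odd, 31953 mod 4 = 1, 386229 mod 4 = 1, so the flip contributes +1; sign now +1
(386229/31953): 386229 mod 31953 = 2793, so (386229/31953) = (2793/31953)
flip (2793/31953) -> (31953/2793): both odd, 2793 mod 4 = 1, 31953 mod 4 = 1, so the flip contributes +1; sign now +1
(31953/2793): 31953 mod 2793 = 1230, so (31953/2793) = (1230/2793)
factor out 2^1: 1230 = 2^1·615; with 2793 mod 8 = 1, (2/2793) = +1; sign now +1; continue with (615/2793)
flip (615/2793) -> (2793/615): both odd, 615 mod 4 = 3, 2793 mod 4 = 1, so the flip contributes +1; sign now +1
(2793/615): 2793 mod 615 = 333, so (2793/615) = (333/615)
flip (333/615) -> (615/333): both odd, 333 mod 4 = 1, 615 mod 4 = 3, so the flip contributes +1; sign now +1
(615/333): 615 mod 333 = 282, so (615/333) = (282/333)
factor out 2^1: 282 = 2^1·141; with 333 mod 8 = 5, (2/333) = -1; sign now -1; continue with (141/333)
flip (141/333) -> (333/141): both odd, 141 mod 4 = 1, 333 mod 4 = 1, so the flip contributes +1; sign now -1
(333/141): 333 mod 141 = 51, so (333/141) = (51/141)
flip (51/141) -> (141/51): both odd, 51 mod 4 = 3, 141 mod 4 = 1, so the flip contributes +1; sign now -1
(141/51): 141 mod 51 = 39, so (141/51) = (39/51)
flip (39/51) -> (51/39): both odd, 39 mod 4 = 3, 51 mod 4 = 3, so the flip contributes -1; sign now +1
(51/39): 51 mod 39 = 12, so (51/39) = (12/39)
factor out 2^2: 12 = 2^2·3; with 39 mod 8 = 7, (2/39) = +1; sign now +1; continue with (3/39)
flip (3/39) -> (39/3): both odd, 3 mod 4 = 3, 39 mod 4 = 3, so the flip contributes -1; sign now -1
(39/3): 39 mod 3 = 0, so (39/3) = (0/3)
reached (0/3); gcd(a, n) > 1, so (0/3) = 0 and the symbol is 0

0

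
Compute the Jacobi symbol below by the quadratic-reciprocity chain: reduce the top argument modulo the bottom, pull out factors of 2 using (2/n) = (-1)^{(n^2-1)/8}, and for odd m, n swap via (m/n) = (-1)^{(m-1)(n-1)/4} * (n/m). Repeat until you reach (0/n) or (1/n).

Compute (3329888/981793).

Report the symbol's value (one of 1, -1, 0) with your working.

1

(3329888/981793): 3329888 mod 981793 = 384509, so (3329888/981793) = (384509/981793)
flip (384509/981793) -> (981793/384509): both odd, 384509 mod 4 = 1, 981793 mod 4 = 1, so the flip contributes +1; sign now +1
(981793/384509): 981793 mod 384509 = 212775, so (981793/384509) = (212775/384509)
flip (212775/384509) -> (384509/212775): both odd, 212775 mod 4 = 3, 384509 mod 4 = 1, so the flip contributes +1; sign now +1
(384509/212775): 384509 mod 212775 = 171734, so (384509/212775) = (171734/212775)
factor out 2^1: 171734 = 2^1·85867; with 212775 mod 8 = 7, (2/212775) = +1; sign now +1; continue with (85867/212775)
flip (85867/212775) -> (212775/85867): both odd, 85867 mod 4 = 3, 212775 mod 4 = 3, so the flip contributes -1; sign now -1
(212775/85867): 212775 mod 85867 = 41041, so (212775/85867) = (41041/85867)
flip (41041/85867) -> (85867/41041): both odd, 41041 mod 4 = 1, 85867 mod 4 = 3, so the flip contributes +1; sign now -1
(85867/41041): 85867 mod 41041 = 3785, so (85867/41041) = (3785/41041)
flip (3785/41041) -> (41041/3785): both odd, 3785 mod 4 = 1, 41041 mod 4 = 1, so the flip contributes +1; sign now -1
(41041/3785): 41041 mod 3785 = 3191, so (41041/3785) = (3191/3785)
flip (3191/3785) -> (3785/3191): both odd, 3191 mod 4 = 3, 3785 mod 4 = 1, so the flip contributes +1; sign now -1
(3785/3191): 3785 mod 3191 = 594, so (3785/3191) = (594/3191)
factor out 2^1: 594 = 2^1·297; with 3191 mod 8 = 7, (2/3191) = +1; sign now -1; continue with (297/3191)
flip (297/3191) -> (3191/297): both odd, 297 mod 4 = 1, 3191 mod 4 = 3, so the flip contributes +1; sign now -1
(3191/297): 3191 mod 297 = 221, so (3191/297) = (221/297)
flip (221/297) -> (297/221): both odd, 221 mod 4 = 1, 297 mod 4 = 1, so the flip contributes +1; sign now -1
(297/221): 297 mod 221 = 76, so (297/221) = (76/221)
factor out 2^2: 76 = 2^2·19; with 221 mod 8 = 5, (2/221) = -1; sign now -1; continue with (19/221)
flip (19/221) -> (221/19): both odd, 19 mod 4 = 3, 221 mod 4 = 1, so the flip contributes +1; sign now -1
(221/19): 221 mod 19 = 12, so (221/19) = (12/19)
factor out 2^2: 12 = 2^2·3; with 19 mod 8 = 3, (2/19) = -1; sign now -1; continue with (3/19)
flip (3/19) -> (19/3): both odd, 3 mod 4 = 3, 19 mod 4 = 3, so the flip contributes -1; sign now +1
(19/3): 19 mod 3 = 1, so (19/3) = (1/3)
reached (1/3) = 1, so the symbol is +1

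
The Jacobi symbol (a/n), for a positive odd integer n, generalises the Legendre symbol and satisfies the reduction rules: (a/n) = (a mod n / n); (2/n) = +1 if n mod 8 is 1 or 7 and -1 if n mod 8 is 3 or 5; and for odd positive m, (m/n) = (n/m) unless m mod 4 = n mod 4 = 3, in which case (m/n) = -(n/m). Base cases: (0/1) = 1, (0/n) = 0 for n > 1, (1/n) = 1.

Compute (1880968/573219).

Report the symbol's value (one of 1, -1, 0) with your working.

1

(1880968/573219) = (161311/573219)   [reduce mod 573219]
reciprocity: (161311/573219) = -1·(573219/161311) since 161311 mod 4 = 3, 573219 mod 4 = 3; sign now -1
(573219/161311) = (89286/161311)   [reduce mod 161311]
89286 = 2^1·44643; (2/161311) = +1 since 161311 mod 8 = 7, so (89286/161311) = (+1)^1·(44643/161311); sign now -1
reciprocity: (44643/161311) = -1·(161311/44643) since 44643 mod 4 = 3, 161311 mod 4 = 3; sign now +1
(161311/44643) = (27382/44643)   [reduce mod 44643]
27382 = 2^1·13691; (2/44643) = -1 since 44643 mod 8 = 3, so (27382/44643) = (-1)^1·(13691/44643); sign now -1
reciprocity: (13691/44643) = -1·(44643/13691) since 13691 mod 4 = 3, 44643 mod 4 = 3; sign now +1
(44643/13691) = (3570/13691)   [reduce mod 13691]
3570 = 2^1·1785; (2/13691) = -1 since 13691 mod 8 = 3, so (3570/13691) = (-1)^1·(1785/13691); sign now -1
reciprocity: (1785/13691) = +1·(13691/1785) since 1785 mod 4 = 1, 13691 mod 4 = 3; sign now -1
(13691/1785) = (1196/1785)   [reduce mod 1785]
1196 = 2^2·299; (2/1785) = +1 since 1785 mod 8 = 1, so (1196/1785) = (+1)^2·(299/1785); sign now -1
reciprocity: (299/1785) = +1·(1785/299) since 299 mod 4 = 3, 1785 mod 4 = 1; sign now -1
(1785/299) = (290/299)   [reduce mod 299]
290 = 2^1·145; (2/299) = -1 since 299 mod 8 = 3, so (290/299) = (-1)^1·(145/299); sign now +1
reciprocity: (145/299) = +1·(299/145) since 145 mod 4 = 1, 299 mod 4 = 3; sign now +1
(299/145) = (9/145)   [reduce mod 145]
reciprocity: (9/145) = +1·(145/9) since 9 mod 4 = 1, 145 mod 4 = 1; sign now +1
(145/9) = (1/9)   [reduce mod 9]
(1/9) = 1; final value = sign = +1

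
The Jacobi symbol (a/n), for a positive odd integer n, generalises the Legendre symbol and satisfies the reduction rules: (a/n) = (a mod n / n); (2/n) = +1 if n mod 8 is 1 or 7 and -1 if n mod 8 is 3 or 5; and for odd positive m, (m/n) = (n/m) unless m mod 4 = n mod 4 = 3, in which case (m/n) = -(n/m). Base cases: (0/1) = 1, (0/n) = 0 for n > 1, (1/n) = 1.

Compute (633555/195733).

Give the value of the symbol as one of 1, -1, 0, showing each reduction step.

(633555/195733) = (46356/195733)   [reduce mod 195733]
46356 = 2^2·11589; (2/195733) = -1 since 195733 mod 8 = 5, so (46356/195733) = (-1)^2·(11589/195733); sign now +1
reciprocity: (11589/195733) = +1·(195733/11589) since 11589 mod 4 = 1, 195733 mod 4 = 1; sign now +1
(195733/11589) = (10309/11589)   [reduce mod 11589]
reciprocity: (10309/11589) = +1·(11589/10309) since 10309 mod 4 = 1, 11589 mod 4 = 1; sign now +1
(11589/10309) = (1280/10309)   [reduce mod 10309]
1280 = 2^8·5; (2/10309) = -1 since 10309 mod 8 = 5, so (1280/10309) = (-1)^8·(5/10309); sign now +1
reciprocity: (5/10309) = +1·(10309/5) since 5 mod 4 = 1, 10309 mod 4 = 1; sign now +1
(10309/5) = (4/5)   [reduce mod 5]
4 = 2^2·1; (2/5) = -1 since 5 mod 8 = 5, so (4/5) = (-1)^2·(1/5); sign now +1
(1/5) = 1; final value = sign = +1

1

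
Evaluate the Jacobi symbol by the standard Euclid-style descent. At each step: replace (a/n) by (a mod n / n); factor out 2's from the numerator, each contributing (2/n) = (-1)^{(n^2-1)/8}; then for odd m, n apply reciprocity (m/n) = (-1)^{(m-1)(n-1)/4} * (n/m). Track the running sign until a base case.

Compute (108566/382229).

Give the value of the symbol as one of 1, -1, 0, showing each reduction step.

108566 = 2^1·54283; (2/382229) = -1 since 382229 mod 8 = 5, so (108566/382229) = (-1)^1·(54283/382229); sign now -1
reciprocity: (54283/382229) = +1·(382229/54283) since 54283 mod 4 = 3, 382229 mod 4 = 1; sign now -1
(382229/54283) = (2248/54283)   [reduce mod 54283]
2248 = 2^3·281; (2/54283) = -1 since 54283 mod 8 = 3, so (2248/54283) = (-1)^3·(281/54283); sign now +1
reciprocity: (281/54283) = +1·(54283/281) since 281 mod 4 = 1, 54283 mod 4 = 3; sign now +1
(54283/281) = (50/281)   [reduce mod 281]
50 = 2^1·25; (2/281) = +1 since 281 mod 8 = 1, so (50/281) = (+1)^1·(25/281); sign now +1
reciprocity: (25/281) = +1·(281/25) since 25 mod 4 = 1, 281 mod 4 = 1; sign now +1
(281/25) = (6/25)   [reduce mod 25]
6 = 2^1·3; (2/25) = +1 since 25 mod 8 = 1, so (6/25) = (+1)^1·(3/25); sign now +1
reciprocity: (3/25) = +1·(25/3) since 3 mod 4 = 3, 25 mod 4 = 1; sign now +1
(25/3) = (1/3)   [reduce mod 3]
(1/3) = 1; final value = sign = +1

1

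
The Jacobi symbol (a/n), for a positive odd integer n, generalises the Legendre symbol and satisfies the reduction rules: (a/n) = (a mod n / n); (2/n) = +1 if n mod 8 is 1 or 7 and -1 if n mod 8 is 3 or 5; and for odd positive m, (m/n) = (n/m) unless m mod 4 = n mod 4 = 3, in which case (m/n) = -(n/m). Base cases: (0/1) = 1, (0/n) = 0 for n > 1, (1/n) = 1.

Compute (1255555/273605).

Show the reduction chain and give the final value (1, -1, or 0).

0

(1255555/273605) = (161135/273605)   [reduce mod 273605]
reciprocity: (161135/273605) = +1·(273605/161135) since 161135 mod 4 = 3, 273605 mod 4 = 1; sign now +1
(273605/161135) = (112470/161135)   [reduce mod 161135]
112470 = 2^1·56235; (2/161135) = +1 since 161135 mod 8 = 7, so (112470/161135) = (+1)^1·(56235/161135); sign now +1
reciprocity: (56235/161135) = -1·(161135/56235) since 56235 mod 4 = 3, 161135 mod 4 = 3; sign now -1
(161135/56235) = (48665/56235)   [reduce mod 56235]
reciprocity: (48665/56235) = +1·(56235/48665) since 48665 mod 4 = 1, 56235 mod 4 = 3; sign now -1
(56235/48665) = (7570/48665)   [reduce mod 48665]
7570 = 2^1·3785; (2/48665) = +1 since 48665 mod 8 = 1, so (7570/48665) = (+1)^1·(3785/48665); sign now -1
reciprocity: (3785/48665) = +1·(48665/3785) since 3785 mod 4 = 1, 48665 mod 4 = 1; sign now -1
(48665/3785) = (3245/3785)   [reduce mod 3785]
reciprocity: (3245/3785) = +1·(3785/3245) since 3245 mod 4 = 1, 3785 mod 4 = 1; sign now -1
(3785/3245) = (540/3245)   [reduce mod 3245]
540 = 2^2·135; (2/3245) = -1 since 3245 mod 8 = 5, so (540/3245) = (-1)^2·(135/3245); sign now -1
reciprocity: (135/3245) = +1·(3245/135) since 135 mod 4 = 3, 3245 mod 4 = 1; sign now -1
(3245/135) = (5/135)   [reduce mod 135]
reciprocity: (5/135) = +1·(135/5) since 5 mod 4 = 1, 135 mod 4 = 3; sign now -1
(135/5) = (0/5)   [reduce mod 5]
(0/5) = 0   [gcd(a, n) > 1]; final value = 0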